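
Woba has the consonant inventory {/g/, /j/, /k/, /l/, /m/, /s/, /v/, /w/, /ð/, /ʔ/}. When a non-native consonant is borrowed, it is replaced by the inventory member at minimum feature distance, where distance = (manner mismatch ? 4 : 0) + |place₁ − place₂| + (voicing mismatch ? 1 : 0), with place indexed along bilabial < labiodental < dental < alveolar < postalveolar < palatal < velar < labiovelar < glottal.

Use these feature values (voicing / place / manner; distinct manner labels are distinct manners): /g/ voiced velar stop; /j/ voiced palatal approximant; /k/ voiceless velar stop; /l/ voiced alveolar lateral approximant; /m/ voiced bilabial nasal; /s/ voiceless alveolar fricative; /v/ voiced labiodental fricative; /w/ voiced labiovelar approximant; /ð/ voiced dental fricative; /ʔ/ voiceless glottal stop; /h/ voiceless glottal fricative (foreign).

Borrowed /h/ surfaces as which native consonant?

ʔ

/ʔ/ is closest: manner differs (fricative→stop, +4), place distance 0 (glottal→glottal), same voicing; total 4. Next closest is /s/ at distance 5.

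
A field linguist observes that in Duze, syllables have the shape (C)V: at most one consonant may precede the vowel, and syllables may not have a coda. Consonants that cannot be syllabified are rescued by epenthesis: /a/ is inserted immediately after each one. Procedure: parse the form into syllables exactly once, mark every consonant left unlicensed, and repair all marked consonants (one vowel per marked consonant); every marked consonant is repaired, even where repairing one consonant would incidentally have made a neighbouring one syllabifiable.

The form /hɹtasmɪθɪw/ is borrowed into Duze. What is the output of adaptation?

The consonants /h/, /ɹ/, /s/, /w/ cannot be parsed into a legal (C)V syllable (no codas are permitted; onsets are limited to one consonant).
Inserting the epenthetic vowel yields /h/ → /ha/, /ɹ/ → /ɹa/, /s/ → /sa/, /w/ → /wa/.

haɹatasamɪθɪwa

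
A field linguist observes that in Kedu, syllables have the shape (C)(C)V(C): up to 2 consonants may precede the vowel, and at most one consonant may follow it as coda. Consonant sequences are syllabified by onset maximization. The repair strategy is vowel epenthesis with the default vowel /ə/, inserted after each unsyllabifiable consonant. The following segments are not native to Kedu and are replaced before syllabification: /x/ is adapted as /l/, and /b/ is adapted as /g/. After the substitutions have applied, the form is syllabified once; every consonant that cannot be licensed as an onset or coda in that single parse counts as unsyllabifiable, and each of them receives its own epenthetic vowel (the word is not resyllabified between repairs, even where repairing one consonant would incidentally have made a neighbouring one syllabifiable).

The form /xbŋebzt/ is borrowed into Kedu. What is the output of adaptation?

ləgŋegzətə

Substitution: /x/ → /l/, /b/ → /g/, giving /lgŋegzt/.
Syllabifying with onset maximization leaves /l/, /z/, /t/ stranded (at most one coda consonant is licensed; onsets may contain at most 2 consonants).
Each unlicensed consonant becomes the onset of a new syllable: /l/ → /lə/, /z/ → /zə/, /t/ → /tə/.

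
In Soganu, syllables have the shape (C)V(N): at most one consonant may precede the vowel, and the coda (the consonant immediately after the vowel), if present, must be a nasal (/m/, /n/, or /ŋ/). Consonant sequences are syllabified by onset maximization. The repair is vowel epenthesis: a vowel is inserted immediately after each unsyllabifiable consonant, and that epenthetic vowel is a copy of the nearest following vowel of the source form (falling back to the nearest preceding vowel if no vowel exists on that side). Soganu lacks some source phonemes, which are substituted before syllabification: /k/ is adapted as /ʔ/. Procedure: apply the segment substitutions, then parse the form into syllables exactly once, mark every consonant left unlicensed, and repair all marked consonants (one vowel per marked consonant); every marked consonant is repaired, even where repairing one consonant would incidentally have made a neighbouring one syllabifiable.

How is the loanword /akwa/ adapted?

Substitution: /k/ → /ʔ/, giving /aʔwa/.
The consonants /ʔ/ cannot be parsed into a legal (C)V(N) syllable (only a nasal (/m/, /n/, or /ŋ/) is licensed in coda position; onsets are limited to one consonant).
Epenthesis after each stranded consonant: /ʔ/ → /ʔa/.

aʔawa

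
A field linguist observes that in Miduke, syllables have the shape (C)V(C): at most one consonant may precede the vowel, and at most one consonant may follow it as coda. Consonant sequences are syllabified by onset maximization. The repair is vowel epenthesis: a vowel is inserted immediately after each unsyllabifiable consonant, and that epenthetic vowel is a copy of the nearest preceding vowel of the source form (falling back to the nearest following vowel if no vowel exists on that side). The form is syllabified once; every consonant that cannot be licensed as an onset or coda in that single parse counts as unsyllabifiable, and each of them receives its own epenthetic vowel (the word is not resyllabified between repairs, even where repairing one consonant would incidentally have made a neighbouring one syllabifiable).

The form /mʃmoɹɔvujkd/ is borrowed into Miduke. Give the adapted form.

moʃomoɹɔvujkudu

Under (C)V(C), the unsyllabifiable consonants are /m/, /ʃ/, /k/, /d/ (at most one coda consonant is licensed; onsets are limited to one consonant).
Inserting the epenthetic vowel yields /m/ → /mo/, /ʃ/ → /ʃo/, /k/ → /ku/, /d/ → /du/.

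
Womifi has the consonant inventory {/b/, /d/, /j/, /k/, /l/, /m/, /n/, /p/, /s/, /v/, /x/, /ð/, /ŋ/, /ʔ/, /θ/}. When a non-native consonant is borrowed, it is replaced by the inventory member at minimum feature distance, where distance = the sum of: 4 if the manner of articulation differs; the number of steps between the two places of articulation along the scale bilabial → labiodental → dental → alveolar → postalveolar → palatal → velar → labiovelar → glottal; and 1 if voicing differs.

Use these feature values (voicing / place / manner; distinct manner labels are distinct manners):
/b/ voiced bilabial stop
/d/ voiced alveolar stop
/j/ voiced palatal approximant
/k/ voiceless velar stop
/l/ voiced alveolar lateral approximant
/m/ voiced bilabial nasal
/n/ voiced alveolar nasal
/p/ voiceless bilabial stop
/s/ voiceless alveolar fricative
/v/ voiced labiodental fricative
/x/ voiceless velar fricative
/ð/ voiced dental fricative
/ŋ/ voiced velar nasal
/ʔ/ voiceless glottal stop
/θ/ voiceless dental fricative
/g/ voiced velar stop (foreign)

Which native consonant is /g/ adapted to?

k

/k/ is closest: same manner (stop), place distance 0 (velar→velar), voicing differs (+1); total 1. Next closest is /d/ at distance 3.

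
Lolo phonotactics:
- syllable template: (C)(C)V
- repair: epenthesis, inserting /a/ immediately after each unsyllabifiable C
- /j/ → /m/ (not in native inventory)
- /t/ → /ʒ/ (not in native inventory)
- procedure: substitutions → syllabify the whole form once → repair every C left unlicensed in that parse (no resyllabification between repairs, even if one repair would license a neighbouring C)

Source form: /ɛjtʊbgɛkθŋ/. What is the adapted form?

ɛmʒʊbgɛkaθaŋa

Substitution: /j/ → /m/, /t/ → /ʒ/, giving /ɛmʒʊbgɛkθŋ/.
Syllabifying with onset maximization leaves /k/, /θ/, /ŋ/ stranded (no codas are permitted; onsets may contain at most 2 consonants).
Each unlicensed consonant becomes the onset of a new syllable: /k/ → /ka/, /θ/ → /θa/, /ŋ/ → /ŋa/.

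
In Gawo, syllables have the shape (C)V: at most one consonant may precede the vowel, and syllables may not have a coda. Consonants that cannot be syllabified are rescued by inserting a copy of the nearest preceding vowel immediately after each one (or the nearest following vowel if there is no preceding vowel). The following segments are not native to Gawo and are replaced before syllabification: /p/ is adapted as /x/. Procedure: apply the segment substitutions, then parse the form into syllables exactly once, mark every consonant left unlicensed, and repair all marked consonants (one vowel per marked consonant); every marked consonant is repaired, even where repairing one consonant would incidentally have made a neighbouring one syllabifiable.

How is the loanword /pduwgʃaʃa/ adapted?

xuduwuguʃaʃa

Substitution: /p/ → /x/, giving /xduwgʃaʃa/.
The consonants /x/, /w/, /g/ cannot be parsed into a legal (C)V syllable (no codas are permitted; onsets are limited to one consonant).
Each unlicensed consonant becomes the onset of a new syllable: /x/ → /xu/, /w/ → /wu/, /g/ → /gu/.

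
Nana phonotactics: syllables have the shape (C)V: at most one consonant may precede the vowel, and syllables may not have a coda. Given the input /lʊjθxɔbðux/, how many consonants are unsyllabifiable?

4

The consonants /j/, /θ/, /b/, /x/ cannot be parsed into a legal (C)V syllable (no codas are permitted; onsets are limited to one consonant).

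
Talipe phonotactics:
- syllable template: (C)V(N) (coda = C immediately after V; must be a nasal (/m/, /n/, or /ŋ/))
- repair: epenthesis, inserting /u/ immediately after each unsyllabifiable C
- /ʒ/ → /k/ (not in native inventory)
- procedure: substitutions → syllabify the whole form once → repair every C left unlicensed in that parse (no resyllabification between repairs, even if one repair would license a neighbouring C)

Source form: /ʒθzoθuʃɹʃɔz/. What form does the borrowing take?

Substitution: /ʒ/ → /k/, giving /kθzoθuʃɹʃɔz/.
The consonants /k/, /θ/, /ʃ/, /ɹ/, /z/ cannot be parsed into a legal (C)V(N) syllable (only a nasal (/m/, /n/, or /ŋ/) is licensed in coda position; onsets are limited to one consonant).
Epenthesis after each stranded consonant: /k/ → /ku/, /θ/ → /θu/, /ʃ/ → /ʃu/, /ɹ/ → /ɹu/, /z/ → /zu/.

kuθuzoθuʃuɹuʃɔzu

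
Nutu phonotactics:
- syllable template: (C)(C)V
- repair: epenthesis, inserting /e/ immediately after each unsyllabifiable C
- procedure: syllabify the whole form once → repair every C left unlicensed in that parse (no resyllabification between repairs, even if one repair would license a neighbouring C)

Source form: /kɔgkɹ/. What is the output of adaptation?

Syllabifying with onset maximization leaves /g/, /k/, /ɹ/ stranded (no codas are permitted; onsets may contain at most 2 consonants).
Each unlicensed consonant becomes the onset of a new syllable: /g/ → /ge/, /k/ → /ke/, /ɹ/ → /ɹe/.

kɔgekeɹe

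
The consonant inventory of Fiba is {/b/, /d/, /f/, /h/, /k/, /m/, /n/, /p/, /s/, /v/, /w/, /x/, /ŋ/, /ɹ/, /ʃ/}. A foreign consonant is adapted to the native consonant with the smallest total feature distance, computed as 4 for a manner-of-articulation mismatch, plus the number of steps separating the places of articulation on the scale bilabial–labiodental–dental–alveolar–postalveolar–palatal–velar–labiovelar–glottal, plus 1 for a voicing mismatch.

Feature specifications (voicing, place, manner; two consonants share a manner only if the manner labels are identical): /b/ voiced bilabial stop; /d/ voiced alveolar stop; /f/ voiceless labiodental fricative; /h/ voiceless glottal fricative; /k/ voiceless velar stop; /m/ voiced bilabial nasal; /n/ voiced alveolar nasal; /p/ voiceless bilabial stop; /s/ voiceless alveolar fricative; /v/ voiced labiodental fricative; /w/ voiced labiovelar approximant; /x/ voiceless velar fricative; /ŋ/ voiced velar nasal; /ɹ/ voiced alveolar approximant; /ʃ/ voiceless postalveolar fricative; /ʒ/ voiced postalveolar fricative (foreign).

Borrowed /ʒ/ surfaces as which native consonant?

/ʃ/ is closest: same manner (fricative), place distance 0 (postalveolar→postalveolar), voicing differs (+1); total 1. Next closest is /s/ at distance 2.

ʃ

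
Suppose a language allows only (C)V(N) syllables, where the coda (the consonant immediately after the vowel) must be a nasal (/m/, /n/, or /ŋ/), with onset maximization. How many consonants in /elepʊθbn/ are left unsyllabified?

The consonants /θ/, /b/, /n/ cannot be parsed into a legal (C)V(N) syllable (only a nasal (/m/, /n/, or /ŋ/) is licensed in coda position; onsets are limited to one consonant).

3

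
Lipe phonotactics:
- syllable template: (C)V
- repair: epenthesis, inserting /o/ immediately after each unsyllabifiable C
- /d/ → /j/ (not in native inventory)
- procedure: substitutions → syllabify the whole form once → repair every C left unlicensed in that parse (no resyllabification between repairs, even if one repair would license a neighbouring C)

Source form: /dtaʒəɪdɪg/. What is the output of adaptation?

Substitution: /d/ → /j/, giving /jtaʒəɪjɪg/.
The consonants /j/, /g/ cannot be parsed into a legal (C)V syllable (no codas are permitted; onsets are limited to one consonant).
Inserting the epenthetic vowel yields /j/ → /jo/, /g/ → /go/.

jotaʒəɪjɪgo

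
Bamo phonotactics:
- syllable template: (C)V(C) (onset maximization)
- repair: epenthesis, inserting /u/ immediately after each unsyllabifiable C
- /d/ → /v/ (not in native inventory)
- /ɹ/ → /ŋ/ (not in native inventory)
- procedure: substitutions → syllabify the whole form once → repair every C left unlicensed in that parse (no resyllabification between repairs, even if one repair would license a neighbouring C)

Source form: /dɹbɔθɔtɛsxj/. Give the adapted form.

vuŋubɔθɔtɛsxuju

Substitution: /d/ → /v/, /ɹ/ → /ŋ/, giving /vŋbɔθɔtɛsxj/.
Syllabifying with onset maximization leaves /v/, /ŋ/, /x/, /j/ stranded (at most one coda consonant is licensed; onsets are limited to one consonant).
Inserting the epenthetic vowel yields /v/ → /vu/, /ŋ/ → /ŋu/, /x/ → /xu/, /j/ → /ju/.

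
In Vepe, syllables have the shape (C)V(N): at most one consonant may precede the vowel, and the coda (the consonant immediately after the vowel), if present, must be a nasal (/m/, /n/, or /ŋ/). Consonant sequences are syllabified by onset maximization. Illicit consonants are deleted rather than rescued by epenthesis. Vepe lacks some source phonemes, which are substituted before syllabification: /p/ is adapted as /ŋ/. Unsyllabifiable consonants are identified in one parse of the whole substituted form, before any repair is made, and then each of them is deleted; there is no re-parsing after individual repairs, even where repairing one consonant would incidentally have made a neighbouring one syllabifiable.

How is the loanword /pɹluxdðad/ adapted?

luða

Substitution: /p/ → /ŋ/, giving /ŋɹluxdðad/.
The consonants /ŋ/, /ɹ/, /x/, /d/, /d/ cannot be parsed into a legal (C)V(N) syllable (only a nasal (/m/, /n/, or /ŋ/) is licensed in coda position; onsets are limited to one consonant).
Deleting the stranded consonants removes /ŋ/, /ɹ/, /x/, /d/, /d/.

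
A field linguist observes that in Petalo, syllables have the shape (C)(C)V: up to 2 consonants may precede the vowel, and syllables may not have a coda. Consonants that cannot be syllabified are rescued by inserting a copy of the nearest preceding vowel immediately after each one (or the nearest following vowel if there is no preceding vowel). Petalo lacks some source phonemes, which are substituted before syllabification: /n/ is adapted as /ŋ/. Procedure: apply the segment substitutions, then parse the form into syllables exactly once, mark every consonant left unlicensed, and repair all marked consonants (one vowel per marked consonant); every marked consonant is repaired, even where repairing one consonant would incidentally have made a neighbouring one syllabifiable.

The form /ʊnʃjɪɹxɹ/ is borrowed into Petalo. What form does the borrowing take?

Substitution: /n/ → /ŋ/, giving /ʊŋʃjɪɹxɹ/.
The consonants /ŋ/, /ɹ/, /x/, /ɹ/ cannot be parsed into a legal (C)(C)V syllable (no codas are permitted; onsets may contain at most 2 consonants).
Each unlicensed consonant becomes the onset of a new syllable: /ŋ/ → /ŋʊ/, /ɹ/ → /ɹɪ/, /x/ → /xɪ/, /ɹ/ → /ɹɪ/.

ʊŋʊʃjɪɹɪxɪɹɪ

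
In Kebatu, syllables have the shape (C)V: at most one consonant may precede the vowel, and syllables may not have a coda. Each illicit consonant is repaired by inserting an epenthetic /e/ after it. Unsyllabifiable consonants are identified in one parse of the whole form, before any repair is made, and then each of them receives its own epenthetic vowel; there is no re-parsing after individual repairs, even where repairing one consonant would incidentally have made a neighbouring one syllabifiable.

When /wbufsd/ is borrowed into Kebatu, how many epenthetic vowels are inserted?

The unsyllabifiable consonants are /w/, /f/, /s/, /d/; each receives one epenthetic vowel.

4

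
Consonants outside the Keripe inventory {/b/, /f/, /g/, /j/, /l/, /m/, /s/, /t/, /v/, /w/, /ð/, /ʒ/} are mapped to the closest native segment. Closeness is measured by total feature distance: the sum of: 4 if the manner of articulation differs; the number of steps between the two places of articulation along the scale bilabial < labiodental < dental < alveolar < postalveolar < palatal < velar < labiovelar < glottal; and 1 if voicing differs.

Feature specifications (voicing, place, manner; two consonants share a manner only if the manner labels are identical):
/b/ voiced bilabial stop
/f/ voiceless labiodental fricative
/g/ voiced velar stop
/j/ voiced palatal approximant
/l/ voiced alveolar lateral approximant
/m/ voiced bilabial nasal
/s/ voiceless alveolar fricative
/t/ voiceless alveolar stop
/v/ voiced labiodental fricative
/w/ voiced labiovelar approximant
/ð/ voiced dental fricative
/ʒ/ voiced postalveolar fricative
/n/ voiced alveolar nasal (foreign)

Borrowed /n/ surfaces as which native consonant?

/m/ is closest: same manner (nasal), place distance 3 (alveolar→bilabial), same voicing; total 3. Next closest is /l/ at distance 4.

m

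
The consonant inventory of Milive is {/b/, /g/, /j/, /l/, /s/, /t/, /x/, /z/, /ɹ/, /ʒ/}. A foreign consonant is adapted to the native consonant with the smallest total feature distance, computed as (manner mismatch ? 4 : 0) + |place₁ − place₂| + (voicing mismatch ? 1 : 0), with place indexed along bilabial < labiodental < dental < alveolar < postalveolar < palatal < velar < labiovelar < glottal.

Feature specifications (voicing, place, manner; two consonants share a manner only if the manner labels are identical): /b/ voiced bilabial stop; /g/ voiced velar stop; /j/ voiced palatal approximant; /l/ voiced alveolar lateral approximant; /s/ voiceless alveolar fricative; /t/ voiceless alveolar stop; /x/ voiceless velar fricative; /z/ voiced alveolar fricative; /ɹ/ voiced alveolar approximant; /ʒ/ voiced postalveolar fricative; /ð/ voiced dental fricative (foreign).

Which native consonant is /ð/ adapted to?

z

/z/ is closest: same manner (fricative), place distance 1 (dental→alveolar), same voicing; total 1. Next closest is /s/ at distance 2.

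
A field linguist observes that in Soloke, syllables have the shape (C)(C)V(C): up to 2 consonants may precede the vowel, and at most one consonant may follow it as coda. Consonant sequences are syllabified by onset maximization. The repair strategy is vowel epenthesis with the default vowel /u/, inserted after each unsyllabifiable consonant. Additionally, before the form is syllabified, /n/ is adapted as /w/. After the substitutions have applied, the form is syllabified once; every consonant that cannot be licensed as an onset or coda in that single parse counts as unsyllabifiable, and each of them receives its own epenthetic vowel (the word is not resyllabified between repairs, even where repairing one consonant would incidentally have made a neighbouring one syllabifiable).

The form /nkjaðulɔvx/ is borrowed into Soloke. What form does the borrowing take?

wukjaðulɔvxu

Substitution: /n/ → /w/, giving /wkjaðulɔvx/.
Under (C)(C)V(C), the unsyllabifiable consonants are /w/, /x/ (at most one coda consonant is licensed; onsets may contain at most 2 consonants).
Each unlicensed consonant becomes the onset of a new syllable: /w/ → /wu/, /x/ → /xu/.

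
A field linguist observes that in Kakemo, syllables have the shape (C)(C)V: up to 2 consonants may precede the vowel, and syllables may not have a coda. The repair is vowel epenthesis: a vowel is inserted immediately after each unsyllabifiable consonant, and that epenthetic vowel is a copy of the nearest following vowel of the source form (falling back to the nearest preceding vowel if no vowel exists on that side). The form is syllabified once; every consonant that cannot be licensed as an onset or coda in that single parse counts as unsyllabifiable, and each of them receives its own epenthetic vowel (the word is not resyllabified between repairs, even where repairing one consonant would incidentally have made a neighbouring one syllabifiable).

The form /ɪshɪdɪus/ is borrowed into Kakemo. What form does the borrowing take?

Syllabifying with onset maximization leaves /s/ stranded (no codas are permitted; onsets may contain at most 2 consonants).
Epenthesis after each stranded consonant: /s/ → /su/.

ɪshɪdɪusu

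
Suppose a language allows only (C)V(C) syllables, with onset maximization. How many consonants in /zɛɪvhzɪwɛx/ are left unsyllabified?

Under (C)V(C), the unsyllabifiable consonants are /h/ (at most one coda consonant is licensed; onsets are limited to one consonant).

1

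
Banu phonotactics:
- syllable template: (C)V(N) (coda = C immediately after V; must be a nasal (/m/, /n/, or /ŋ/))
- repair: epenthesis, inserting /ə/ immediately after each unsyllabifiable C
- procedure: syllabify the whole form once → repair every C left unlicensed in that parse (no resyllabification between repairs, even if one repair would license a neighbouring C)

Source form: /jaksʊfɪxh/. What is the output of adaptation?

jakəsʊfɪxəhə

Under (C)V(N), the unsyllabifiable consonants are /k/, /x/, /h/ (only a nasal (/m/, /n/, or /ŋ/) is licensed in coda position; onsets are limited to one consonant).
Epenthesis after each stranded consonant: /k/ → /kə/, /x/ → /xə/, /h/ → /hə/.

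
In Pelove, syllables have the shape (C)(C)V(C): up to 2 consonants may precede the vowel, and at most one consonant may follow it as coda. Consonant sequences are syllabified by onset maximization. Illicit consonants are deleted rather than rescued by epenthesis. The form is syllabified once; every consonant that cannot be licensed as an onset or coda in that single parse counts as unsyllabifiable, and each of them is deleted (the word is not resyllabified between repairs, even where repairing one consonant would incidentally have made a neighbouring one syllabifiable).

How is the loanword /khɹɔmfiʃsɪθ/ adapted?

hɹɔmfiʃsɪθ

Syllabifying with onset maximization leaves /k/ stranded (at most one coda consonant is licensed; onsets may contain at most 2 consonants).
Each unlicensed consonant is deleted: /k/.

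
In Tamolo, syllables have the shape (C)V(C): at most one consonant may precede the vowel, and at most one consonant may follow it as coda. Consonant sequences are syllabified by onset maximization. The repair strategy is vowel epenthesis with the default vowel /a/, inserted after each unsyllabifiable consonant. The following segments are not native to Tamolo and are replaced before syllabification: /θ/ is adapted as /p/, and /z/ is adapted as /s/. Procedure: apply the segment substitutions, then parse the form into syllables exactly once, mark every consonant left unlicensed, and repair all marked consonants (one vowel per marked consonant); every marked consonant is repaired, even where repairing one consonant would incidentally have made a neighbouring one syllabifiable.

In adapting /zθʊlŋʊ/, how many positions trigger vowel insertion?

1

After substitution the input is /spʊlŋʊ/.
The unsyllabifiable consonants are /s/; each receives one epenthetic vowel.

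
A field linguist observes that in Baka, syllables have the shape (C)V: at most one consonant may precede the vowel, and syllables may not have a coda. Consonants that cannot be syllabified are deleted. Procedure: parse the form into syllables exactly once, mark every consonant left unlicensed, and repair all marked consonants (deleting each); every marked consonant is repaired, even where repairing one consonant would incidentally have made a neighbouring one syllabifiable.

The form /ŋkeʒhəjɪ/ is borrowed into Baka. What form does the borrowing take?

The consonants /ŋ/, /ʒ/ cannot be parsed into a legal (C)V syllable (no codas are permitted; onsets are limited to one consonant).
Deletion applies to /ŋ/, /ʒ/.

kehəjɪ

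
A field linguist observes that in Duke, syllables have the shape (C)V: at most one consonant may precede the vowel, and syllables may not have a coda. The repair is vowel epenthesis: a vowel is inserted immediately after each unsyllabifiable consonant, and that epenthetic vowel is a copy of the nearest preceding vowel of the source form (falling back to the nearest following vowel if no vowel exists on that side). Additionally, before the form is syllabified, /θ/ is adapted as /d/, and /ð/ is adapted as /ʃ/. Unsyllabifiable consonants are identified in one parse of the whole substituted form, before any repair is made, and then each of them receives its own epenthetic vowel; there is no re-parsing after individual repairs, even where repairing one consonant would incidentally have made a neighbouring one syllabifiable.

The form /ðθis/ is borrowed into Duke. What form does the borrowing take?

ʃidisi

Substitution: /ð/ → /ʃ/, /θ/ → /d/, giving /ʃdis/.
Syllabifying with onset maximization leaves /ʃ/, /s/ stranded (no codas are permitted; onsets are limited to one consonant).
Each unlicensed consonant becomes the onset of a new syllable: /ʃ/ → /ʃi/, /s/ → /si/.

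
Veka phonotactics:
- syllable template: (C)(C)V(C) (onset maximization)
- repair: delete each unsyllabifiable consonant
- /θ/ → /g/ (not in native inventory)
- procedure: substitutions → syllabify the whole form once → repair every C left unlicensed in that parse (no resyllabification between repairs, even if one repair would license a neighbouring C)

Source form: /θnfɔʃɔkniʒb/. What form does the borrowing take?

nfɔʃɔkniʒ

Substitution: /θ/ → /g/, giving /gnfɔʃɔkniʒb/.
Syllabifying with onset maximization leaves /g/, /b/ stranded (at most one coda consonant is licensed; onsets may contain at most 2 consonants).
Each unlicensed consonant is deleted: /g/, /b/.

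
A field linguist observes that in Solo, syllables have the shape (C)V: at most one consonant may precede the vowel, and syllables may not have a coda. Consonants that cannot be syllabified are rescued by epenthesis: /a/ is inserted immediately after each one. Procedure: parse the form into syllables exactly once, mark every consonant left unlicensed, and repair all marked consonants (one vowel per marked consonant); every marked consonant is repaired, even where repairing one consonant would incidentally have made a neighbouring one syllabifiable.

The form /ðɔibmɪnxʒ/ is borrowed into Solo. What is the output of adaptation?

ðɔibamɪnaxaʒa

Under (C)V, the unsyllabifiable consonants are /b/, /n/, /x/, /ʒ/ (no codas are permitted; onsets are limited to one consonant).
Epenthesis after each stranded consonant: /b/ → /ba/, /n/ → /na/, /x/ → /xa/, /ʒ/ → /ʒa/.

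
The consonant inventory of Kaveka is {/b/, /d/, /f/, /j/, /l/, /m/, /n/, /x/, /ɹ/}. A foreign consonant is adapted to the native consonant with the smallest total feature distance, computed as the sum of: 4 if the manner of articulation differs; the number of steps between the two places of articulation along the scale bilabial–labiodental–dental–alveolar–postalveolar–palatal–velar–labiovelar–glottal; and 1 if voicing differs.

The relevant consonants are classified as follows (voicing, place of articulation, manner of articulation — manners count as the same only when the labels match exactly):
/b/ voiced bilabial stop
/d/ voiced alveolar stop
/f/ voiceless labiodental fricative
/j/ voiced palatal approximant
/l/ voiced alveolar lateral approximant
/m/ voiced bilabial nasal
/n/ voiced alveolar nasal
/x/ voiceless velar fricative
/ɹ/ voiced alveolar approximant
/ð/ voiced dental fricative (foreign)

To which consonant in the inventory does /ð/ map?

/f/ is closest: same manner (fricative), place distance 1 (dental→labiodental), voicing differs (+1); total 2. Next closest is /d/ at distance 5.

f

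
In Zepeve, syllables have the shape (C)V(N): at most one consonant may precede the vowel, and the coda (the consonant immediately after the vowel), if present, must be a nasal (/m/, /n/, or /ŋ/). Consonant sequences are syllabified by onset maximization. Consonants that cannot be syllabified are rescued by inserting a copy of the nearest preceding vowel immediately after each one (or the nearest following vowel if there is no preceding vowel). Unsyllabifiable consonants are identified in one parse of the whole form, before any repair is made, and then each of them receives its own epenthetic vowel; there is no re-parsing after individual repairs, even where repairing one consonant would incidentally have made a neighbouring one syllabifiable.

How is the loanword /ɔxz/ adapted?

ɔxɔzɔ

Under (C)V(N), the unsyllabifiable consonants are /x/, /z/ (only a nasal (/m/, /n/, or /ŋ/) is licensed in coda position; onsets are limited to one consonant).
Each unlicensed consonant becomes the onset of a new syllable: /x/ → /xɔ/, /z/ → /zɔ/.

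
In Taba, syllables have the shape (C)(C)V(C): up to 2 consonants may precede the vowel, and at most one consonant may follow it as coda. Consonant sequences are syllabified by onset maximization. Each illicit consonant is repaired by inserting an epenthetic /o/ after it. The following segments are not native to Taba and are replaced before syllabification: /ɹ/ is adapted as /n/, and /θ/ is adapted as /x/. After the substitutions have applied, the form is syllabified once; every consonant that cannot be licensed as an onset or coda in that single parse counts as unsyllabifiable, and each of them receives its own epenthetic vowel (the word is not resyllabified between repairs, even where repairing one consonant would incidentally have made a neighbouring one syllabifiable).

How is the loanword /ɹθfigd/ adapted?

noxfigdo

Substitution: /ɹ/ → /n/, /θ/ → /x/, giving /nxfigd/.
Syllabifying with onset maximization leaves /n/, /d/ stranded (at most one coda consonant is licensed; onsets may contain at most 2 consonants).
Epenthesis after each stranded consonant: /n/ → /no/, /d/ → /do/.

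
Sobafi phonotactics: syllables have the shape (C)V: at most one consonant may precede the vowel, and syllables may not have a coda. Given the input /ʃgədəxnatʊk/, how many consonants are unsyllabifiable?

3

Under (C)V, the unsyllabifiable consonants are /ʃ/, /x/, /k/ (no codas are permitted; onsets are limited to one consonant).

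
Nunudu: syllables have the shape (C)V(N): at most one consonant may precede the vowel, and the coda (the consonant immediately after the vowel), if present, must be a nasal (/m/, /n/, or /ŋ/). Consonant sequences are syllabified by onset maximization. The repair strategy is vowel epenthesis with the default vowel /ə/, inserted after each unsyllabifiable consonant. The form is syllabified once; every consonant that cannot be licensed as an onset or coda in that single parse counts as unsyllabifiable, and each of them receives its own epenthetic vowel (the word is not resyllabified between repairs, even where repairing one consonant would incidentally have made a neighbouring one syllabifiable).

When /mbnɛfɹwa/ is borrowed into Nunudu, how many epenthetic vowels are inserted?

The unsyllabifiable consonants are /m/, /b/, /f/, /ɹ/; each receives one epenthetic vowel.

4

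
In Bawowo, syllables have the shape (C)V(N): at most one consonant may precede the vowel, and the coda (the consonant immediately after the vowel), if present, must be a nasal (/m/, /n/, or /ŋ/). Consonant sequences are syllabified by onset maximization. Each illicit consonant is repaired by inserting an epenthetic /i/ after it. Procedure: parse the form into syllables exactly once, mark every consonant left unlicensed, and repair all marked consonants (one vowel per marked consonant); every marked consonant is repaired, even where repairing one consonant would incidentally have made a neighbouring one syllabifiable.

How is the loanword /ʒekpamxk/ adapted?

Syllabifying with onset maximization leaves /k/, /x/, /k/ stranded (only a nasal (/m/, /n/, or /ŋ/) is licensed in coda position; onsets are limited to one consonant).
Each unlicensed consonant becomes the onset of a new syllable: /k/ → /ki/, /x/ → /xi/, /k/ → /ki/.

ʒekipamxiki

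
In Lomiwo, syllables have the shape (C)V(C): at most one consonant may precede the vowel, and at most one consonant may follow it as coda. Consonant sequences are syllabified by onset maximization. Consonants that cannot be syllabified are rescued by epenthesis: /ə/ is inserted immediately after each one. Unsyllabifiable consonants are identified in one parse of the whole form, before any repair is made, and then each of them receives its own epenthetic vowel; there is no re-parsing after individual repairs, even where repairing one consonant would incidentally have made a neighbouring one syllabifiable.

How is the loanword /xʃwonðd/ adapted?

xəʃəwonðədə

Syllabifying with onset maximization leaves /x/, /ʃ/, /ð/, /d/ stranded (at most one coda consonant is licensed; onsets are limited to one consonant).
Epenthesis after each stranded consonant: /x/ → /xə/, /ʃ/ → /ʃə/, /ð/ → /ðə/, /d/ → /də/.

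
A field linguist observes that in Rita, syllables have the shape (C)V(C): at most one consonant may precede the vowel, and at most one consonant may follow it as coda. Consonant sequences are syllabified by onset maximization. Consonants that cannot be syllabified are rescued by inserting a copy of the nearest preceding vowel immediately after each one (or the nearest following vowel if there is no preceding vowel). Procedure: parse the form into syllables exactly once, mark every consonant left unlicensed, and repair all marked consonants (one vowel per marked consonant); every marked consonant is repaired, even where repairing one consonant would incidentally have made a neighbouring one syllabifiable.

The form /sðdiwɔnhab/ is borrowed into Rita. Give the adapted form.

siðidiwɔnhab

Syllabifying with onset maximization leaves /s/, /ð/ stranded (at most one coda consonant is licensed; onsets are limited to one consonant).
Each unlicensed consonant becomes the onset of a new syllable: /s/ → /si/, /ð/ → /ði/.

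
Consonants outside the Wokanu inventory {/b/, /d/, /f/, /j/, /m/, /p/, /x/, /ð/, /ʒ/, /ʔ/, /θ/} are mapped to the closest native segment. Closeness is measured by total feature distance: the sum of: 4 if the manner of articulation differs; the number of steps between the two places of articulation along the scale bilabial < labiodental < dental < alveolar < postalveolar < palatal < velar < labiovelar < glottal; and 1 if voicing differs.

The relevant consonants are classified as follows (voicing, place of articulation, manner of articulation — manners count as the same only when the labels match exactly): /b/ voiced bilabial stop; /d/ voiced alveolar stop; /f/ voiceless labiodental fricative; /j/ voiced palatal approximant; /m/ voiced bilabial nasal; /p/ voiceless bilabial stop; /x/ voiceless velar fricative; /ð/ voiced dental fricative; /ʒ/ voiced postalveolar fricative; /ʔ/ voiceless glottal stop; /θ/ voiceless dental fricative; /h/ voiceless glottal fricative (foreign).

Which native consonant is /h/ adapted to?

x

/x/ is closest: same manner (fricative), place distance 2 (glottal→velar), same voicing; total 2. Next closest is /ʔ/ at distance 4.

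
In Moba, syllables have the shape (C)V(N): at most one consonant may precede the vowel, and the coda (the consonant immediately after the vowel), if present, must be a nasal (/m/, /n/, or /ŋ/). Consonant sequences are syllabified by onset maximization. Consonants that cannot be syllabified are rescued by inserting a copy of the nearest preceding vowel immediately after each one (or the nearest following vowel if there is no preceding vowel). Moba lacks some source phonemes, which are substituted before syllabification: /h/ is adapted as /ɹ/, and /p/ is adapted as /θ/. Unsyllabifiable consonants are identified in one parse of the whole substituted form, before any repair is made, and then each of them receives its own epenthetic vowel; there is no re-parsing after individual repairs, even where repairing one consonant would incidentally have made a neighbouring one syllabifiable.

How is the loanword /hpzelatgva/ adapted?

ɹeθezelatagava

Substitution: /h/ → /ɹ/, /p/ → /θ/, giving /ɹθzelatgva/.
Under (C)V(N), the unsyllabifiable consonants are /ɹ/, /θ/, /t/, /g/ (only a nasal (/m/, /n/, or /ŋ/) is licensed in coda position; onsets are limited to one consonant).
Epenthesis after each stranded consonant: /ɹ/ → /ɹe/, /θ/ → /θe/, /t/ → /ta/, /g/ → /ga/.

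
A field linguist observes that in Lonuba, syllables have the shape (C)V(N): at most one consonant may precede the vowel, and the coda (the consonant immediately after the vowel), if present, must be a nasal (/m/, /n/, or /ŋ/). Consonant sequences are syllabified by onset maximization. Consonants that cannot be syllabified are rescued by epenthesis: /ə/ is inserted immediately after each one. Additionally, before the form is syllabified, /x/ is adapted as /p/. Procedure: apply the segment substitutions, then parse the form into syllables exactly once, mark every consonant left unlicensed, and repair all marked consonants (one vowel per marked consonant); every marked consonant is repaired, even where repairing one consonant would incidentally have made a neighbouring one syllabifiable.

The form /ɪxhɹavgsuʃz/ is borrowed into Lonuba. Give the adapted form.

Substitution: /x/ → /p/, giving /ɪphɹavgsuʃz/.
Syllabifying with onset maximization leaves /p/, /h/, /v/, /g/, /ʃ/, /z/ stranded (only a nasal (/m/, /n/, or /ŋ/) is licensed in coda position; onsets are limited to one consonant).
Epenthesis after each stranded consonant: /p/ → /pə/, /h/ → /hə/, /v/ → /və/, /g/ → /gə/, /ʃ/ → /ʃə/, /z/ → /zə/.

ɪpəhəɹavəgəsuʃəzə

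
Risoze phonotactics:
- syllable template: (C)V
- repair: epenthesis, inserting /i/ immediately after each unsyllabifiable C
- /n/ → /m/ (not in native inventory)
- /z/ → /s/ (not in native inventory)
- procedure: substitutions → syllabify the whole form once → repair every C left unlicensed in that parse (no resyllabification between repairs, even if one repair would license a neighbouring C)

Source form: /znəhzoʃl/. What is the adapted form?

siməhisoʃili

Substitution: /z/ → /s/, /n/ → /m/, giving /sməhsoʃl/.
The consonants /s/, /h/, /ʃ/, /l/ cannot be parsed into a legal (C)V syllable (no codas are permitted; onsets are limited to one consonant).
Each unlicensed consonant becomes the onset of a new syllable: /s/ → /si/, /h/ → /hi/, /ʃ/ → /ʃi/, /l/ → /li/.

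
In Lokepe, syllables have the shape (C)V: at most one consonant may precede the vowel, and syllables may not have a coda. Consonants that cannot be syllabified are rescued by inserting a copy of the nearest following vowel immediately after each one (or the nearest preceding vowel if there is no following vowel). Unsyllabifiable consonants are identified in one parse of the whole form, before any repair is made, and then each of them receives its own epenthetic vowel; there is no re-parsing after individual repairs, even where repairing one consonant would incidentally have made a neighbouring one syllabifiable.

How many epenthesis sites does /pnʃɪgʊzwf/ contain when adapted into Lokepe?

The unsyllabifiable consonants are /p/, /n/, /z/, /w/, /f/; each receives one epenthetic vowel.

5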